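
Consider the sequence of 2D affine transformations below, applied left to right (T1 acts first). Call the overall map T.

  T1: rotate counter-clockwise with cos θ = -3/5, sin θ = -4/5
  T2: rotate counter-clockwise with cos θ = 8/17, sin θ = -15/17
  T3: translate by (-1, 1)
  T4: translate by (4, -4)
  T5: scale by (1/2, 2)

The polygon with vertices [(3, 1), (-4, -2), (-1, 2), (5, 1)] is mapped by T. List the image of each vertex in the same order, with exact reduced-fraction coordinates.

T1 rotate counter-clockwise with cos θ = -3/5, sin θ = -4/5: (3, 1) → (-1, -3); (-4, -2) → (4/5, 22/5); (-1, 2) → (11/5, -2/5); (5, 1) → (-11/5, -23/5)
T2 rotate counter-clockwise with cos θ = 8/17, sin θ = -15/17: (-1, -3) → (-53/17, -9/17); (4/5, 22/5) → (362/85, 116/85); (11/5, -2/5) → (58/85, -181/85); (-11/5, -23/5) → (-433/85, -19/85)
T3 translate by (-1, 1): (-53/17, -9/17) → (-70/17, 8/17); (362/85, 116/85) → (277/85, 201/85); (58/85, -181/85) → (-27/85, -96/85); (-433/85, -19/85) → (-518/85, 66/85)
T4 translate by (4, -4): (-70/17, 8/17) → (-2/17, -60/17); (277/85, 201/85) → (617/85, -139/85); (-27/85, -96/85) → (313/85, -436/85); (-518/85, 66/85) → (-178/85, -274/85)
T5 scale by (1/2, 2): (-2/17, -60/17) → (-1/17, -120/17); (617/85, -139/85) → (617/170, -278/85); (313/85, -436/85) → (313/170, -872/85); (-178/85, -274/85) → (-89/85, -548/85)

image vertices: (-1/17, -120/17), (617/170, -278/85), (313/170, -872/85), (-89/85, -548/85)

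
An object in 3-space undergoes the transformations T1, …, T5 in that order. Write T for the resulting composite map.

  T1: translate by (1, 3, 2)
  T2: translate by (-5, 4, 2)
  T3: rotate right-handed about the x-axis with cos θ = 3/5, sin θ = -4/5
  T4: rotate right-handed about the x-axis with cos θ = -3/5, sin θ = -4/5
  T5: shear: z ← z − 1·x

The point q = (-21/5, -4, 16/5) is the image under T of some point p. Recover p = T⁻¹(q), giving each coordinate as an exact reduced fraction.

T1 = [1 0 0 1; 0 1 0 3; 0 0 1 2; 0 0 0 1]
T2·T1 = [1 0 0 -4; 0 1 0 7; 0 0 1 4; 0 0 0 1]
T3·…·T1 = [1 0 0 -4; 0 3/5 4/5 37/5; 0 -4/5 3/5 -16/5; 0 0 0 1]
T4·…·T1 = [1 0 0 -4; 0 -1 0 -7; 0 0 -1 -4; 0 0 0 1]
T5·…·T1 = [1 0 0 -4; 0 -1 0 -7; -1 0 -1 0; 0 0 0 1]
det M = 1; M⁻¹ = [1 0 0 4; 0 -1 0 -7; -1 0 -1 -4; 0 0 0 1]
M⁻¹ · (-21/5, -4, 16/5)ᵀ = (-1/5, -3, -3)ᵀ

p = (-1/5, -3, -3)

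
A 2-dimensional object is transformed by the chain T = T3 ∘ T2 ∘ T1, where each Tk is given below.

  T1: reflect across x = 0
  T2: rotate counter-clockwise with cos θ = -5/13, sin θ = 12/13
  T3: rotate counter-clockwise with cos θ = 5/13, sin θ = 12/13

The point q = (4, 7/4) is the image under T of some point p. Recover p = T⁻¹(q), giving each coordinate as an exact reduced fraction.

p = (4, -7/4)

T1 = [-1 0 0; 0 1 0; 0 0 1]
T2·T1 = [5/13 -12/13 0; -12/13 -5/13 0; 0 0 1]
T3·…·T1 = [1 0 0; 0 -1 0; 0 0 1]
det M = -1; M⁻¹ = [1 0 0; 0 -1 0; 0 0 1]
M⁻¹ · (4, 7/4)ᵀ = (4, -7/4)ᵀ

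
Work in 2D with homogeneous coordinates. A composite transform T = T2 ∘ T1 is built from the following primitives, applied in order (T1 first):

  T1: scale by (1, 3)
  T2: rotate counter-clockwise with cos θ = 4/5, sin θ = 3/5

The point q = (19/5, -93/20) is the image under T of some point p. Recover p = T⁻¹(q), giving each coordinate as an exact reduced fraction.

p = (1/4, -2)

T1 = [1 0 0; 0 3 0; 0 0 1]
T2·T1 = [4/5 -9/5 0; 3/5 12/5 0; 0 0 1]
det M = 3; M⁻¹ = [4/5 3/5 0; -1/5 4/15 0; 0 0 1]
M⁻¹ · (19/5, -93/20)ᵀ = (1/4, -2)ᵀ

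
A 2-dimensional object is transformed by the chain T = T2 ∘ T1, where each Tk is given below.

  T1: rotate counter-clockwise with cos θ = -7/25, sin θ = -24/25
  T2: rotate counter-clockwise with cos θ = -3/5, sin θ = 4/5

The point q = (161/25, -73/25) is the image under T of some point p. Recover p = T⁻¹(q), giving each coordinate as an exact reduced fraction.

T1 = [-7/25 24/25 0; -24/25 -7/25 0; 0 0 1]
T2·T1 = [117/125 -44/125 0; 44/125 117/125 0; 0 0 1]
det M = 1; M⁻¹ = [117/125 44/125 0; -44/125 117/125 0; 0 0 1]
M⁻¹ · (161/25, -73/25)ᵀ = (5, -5)ᵀ

p = (5, -5)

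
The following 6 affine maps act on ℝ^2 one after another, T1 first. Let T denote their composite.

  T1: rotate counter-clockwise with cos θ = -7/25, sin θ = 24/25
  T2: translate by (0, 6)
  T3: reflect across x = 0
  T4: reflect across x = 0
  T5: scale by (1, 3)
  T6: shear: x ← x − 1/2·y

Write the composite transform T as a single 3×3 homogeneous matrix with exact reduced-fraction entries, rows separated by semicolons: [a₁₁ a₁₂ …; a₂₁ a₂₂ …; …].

T = [-43/25 -27/50 -9; 72/25 -21/25 18; 0 0 1]

T1 = [-7/25 -24/25 0; 24/25 -7/25 0; 0 0 1]
T2·T1 = [-7/25 -24/25 0; 24/25 -7/25 6; 0 0 1]
T3·…·T1 = [7/25 24/25 0; 24/25 -7/25 6; 0 0 1]
T4·…·T1 = [-7/25 -24/25 0; 24/25 -7/25 6; 0 0 1]
T5·…·T1 = [-7/25 -24/25 0; 72/25 -21/25 18; 0 0 1]
T6·…·T1 = [-43/25 -27/50 -9; 72/25 -21/25 18; 0 0 1]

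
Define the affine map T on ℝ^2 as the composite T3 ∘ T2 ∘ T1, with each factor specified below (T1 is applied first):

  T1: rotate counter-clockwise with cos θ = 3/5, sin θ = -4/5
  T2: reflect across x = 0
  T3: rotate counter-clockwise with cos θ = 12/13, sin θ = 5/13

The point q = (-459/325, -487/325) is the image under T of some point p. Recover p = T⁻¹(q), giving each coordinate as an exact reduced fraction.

T1 = [3/5 4/5 0; -4/5 3/5 0; 0 0 1]
T2·T1 = [-3/5 -4/5 0; -4/5 3/5 0; 0 0 1]
T3·…·T1 = [-16/65 -63/65 0; -63/65 16/65 0; 0 0 1]
det M = -1; M⁻¹ = [-16/65 -63/65 0; -63/65 16/65 0; 0 0 1]
M⁻¹ · (-459/325, -487/325)ᵀ = (9/5, 1)ᵀ

p = (9/5, 1)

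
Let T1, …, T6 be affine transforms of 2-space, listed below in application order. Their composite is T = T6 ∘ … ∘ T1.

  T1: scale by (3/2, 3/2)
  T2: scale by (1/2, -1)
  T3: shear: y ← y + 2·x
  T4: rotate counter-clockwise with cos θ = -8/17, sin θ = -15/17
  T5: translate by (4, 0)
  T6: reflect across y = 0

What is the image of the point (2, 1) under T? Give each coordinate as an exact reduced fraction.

T(p) = (157/34, 69/34)

T1 scale by (3/2, 3/2): (2, 1) → (3, 3/2)
T2 scale by (1/2, -1): (3, 3/2) → (3/2, -3/2)
T3 shear: y ← y + 2·x: (3/2, -3/2) → (3/2, 3/2)
T4 rotate counter-clockwise with cos θ = -8/17, sin θ = -15/17: (3/2, 3/2) → (21/34, -69/34)
T5 translate by (4, 0): (21/34, -69/34) → (157/34, -69/34)
T6 reflect across y = 0: (157/34, -69/34) → (157/34, 69/34)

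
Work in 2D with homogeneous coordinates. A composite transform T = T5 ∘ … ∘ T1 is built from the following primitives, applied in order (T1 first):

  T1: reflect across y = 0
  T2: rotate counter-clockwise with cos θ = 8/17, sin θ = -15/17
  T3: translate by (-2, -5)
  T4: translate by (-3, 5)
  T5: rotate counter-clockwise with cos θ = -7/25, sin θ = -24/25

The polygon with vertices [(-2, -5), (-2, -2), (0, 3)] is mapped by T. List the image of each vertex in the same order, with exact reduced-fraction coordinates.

T1 reflect across y = 0: (-2, -5) → (-2, 5); (-2, -2) → (-2, 2); (0, 3) → (0, -3)
T2 rotate counter-clockwise with cos θ = 8/17, sin θ = -15/17: (-2, 5) → (59/17, 70/17); (-2, 2) → (14/17, 46/17); (0, -3) → (-45/17, -24/17)
T3 translate by (-2, -5): (59/17, 70/17) → (25/17, -15/17); (14/17, 46/17) → (-20/17, -39/17); (-45/17, -24/17) → (-79/17, -109/17)
T4 translate by (-3, 5): (25/17, -15/17) → (-26/17, 70/17); (-20/17, -39/17) → (-71/17, 46/17); (-79/17, -109/17) → (-130/17, -24/17)
T5 rotate counter-clockwise with cos θ = -7/25, sin θ = -24/25: (-26/17, 70/17) → (1862/425, 134/425); (-71/17, 46/17) → (1601/425, 1382/425); (-130/17, -24/17) → (334/425, 3288/425)

image vertices: (1862/425, 134/425), (1601/425, 1382/425), (334/425, 3288/425)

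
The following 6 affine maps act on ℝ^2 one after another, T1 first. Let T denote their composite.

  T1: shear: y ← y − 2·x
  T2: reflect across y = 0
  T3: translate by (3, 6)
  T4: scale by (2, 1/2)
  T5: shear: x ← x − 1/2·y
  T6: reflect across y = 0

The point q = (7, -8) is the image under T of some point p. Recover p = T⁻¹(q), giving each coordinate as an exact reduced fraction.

p = (5/2, -5)

T1 = [1 0 0; -2 1 0; 0 0 1]
T2·T1 = [1 0 0; 2 -1 0; 0 0 1]
T3·…·T1 = [1 0 3; 2 -1 6; 0 0 1]
T4·…·T1 = [2 0 6; 1 -1/2 3; 0 0 1]
T5·…·T1 = [3/2 1/4 9/2; 1 -1/2 3; 0 0 1]
T6·…·T1 = [3/2 1/4 9/2; -1 1/2 -3; 0 0 1]
det M = 1; M⁻¹ = [1/2 -1/4 -3; 1 3/2 0; 0 0 1]
M⁻¹ · (7, -8)ᵀ = (5/2, -5)ᵀ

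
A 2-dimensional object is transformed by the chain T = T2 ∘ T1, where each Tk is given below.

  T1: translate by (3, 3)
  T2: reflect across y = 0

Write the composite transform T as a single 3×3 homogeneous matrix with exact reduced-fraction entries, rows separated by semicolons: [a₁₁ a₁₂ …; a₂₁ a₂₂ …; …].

T = [1 0 3; 0 -1 -3; 0 0 1]

T1 = [1 0 3; 0 1 3; 0 0 1]
T2·T1 = [1 0 3; 0 -1 -3; 0 0 1]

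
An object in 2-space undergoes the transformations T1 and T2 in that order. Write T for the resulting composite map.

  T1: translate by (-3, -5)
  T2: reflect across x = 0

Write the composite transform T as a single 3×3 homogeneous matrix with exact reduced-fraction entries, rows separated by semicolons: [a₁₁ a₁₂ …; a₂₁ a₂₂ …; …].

T1 = [1 0 -3; 0 1 -5; 0 0 1]
T2·T1 = [-1 0 3; 0 1 -5; 0 0 1]

T = [-1 0 3; 0 1 -5; 0 0 1]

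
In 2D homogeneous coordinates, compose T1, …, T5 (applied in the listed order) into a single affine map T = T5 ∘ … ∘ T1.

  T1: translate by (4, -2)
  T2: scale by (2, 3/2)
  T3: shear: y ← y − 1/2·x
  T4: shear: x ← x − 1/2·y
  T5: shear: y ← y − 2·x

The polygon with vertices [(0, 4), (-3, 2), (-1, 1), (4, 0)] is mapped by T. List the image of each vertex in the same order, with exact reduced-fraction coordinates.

T1 translate by (4, -2): (0, 4) → (4, 2); (-3, 2) → (1, 0); (-1, 1) → (3, -1); (4, 0) → (8, -2)
T2 scale by (2, 3/2): (4, 2) → (8, 3); (1, 0) → (2, 0); (3, -1) → (6, -3/2); (8, -2) → (16, -3)
T3 shear: y ← y − 1/2·x: (8, 3) → (8, -1); (2, 0) → (2, -1); (6, -3/2) → (6, -9/2); (16, -3) → (16, -11)
T4 shear: x ← x − 1/2·y: (8, -1) → (17/2, -1); (2, -1) → (5/2, -1); (6, -9/2) → (33/4, -9/2); (16, -11) → (43/2, -11)
T5 shear: y ← y − 2·x: (17/2, -1) → (17/2, -18); (5/2, -1) → (5/2, -6); (33/4, -9/2) → (33/4, -21); (43/2, -11) → (43/2, -54)

image vertices: (17/2, -18), (5/2, -6), (33/4, -21), (43/2, -54)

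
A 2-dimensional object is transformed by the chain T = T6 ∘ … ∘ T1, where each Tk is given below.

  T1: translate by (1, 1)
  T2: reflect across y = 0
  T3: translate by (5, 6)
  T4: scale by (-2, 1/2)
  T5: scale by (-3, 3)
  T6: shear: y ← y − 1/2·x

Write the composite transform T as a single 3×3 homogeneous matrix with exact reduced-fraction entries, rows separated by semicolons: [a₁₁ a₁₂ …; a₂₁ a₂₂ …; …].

T1 = [1 0 1; 0 1 1; 0 0 1]
T2·T1 = [1 0 1; 0 -1 -1; 0 0 1]
T3·…·T1 = [1 0 6; 0 -1 5; 0 0 1]
T4·…·T1 = [-2 0 -12; 0 -1/2 5/2; 0 0 1]
T5·…·T1 = [6 0 36; 0 -3/2 15/2; 0 0 1]
T6·…·T1 = [6 0 36; -3 -3/2 -21/2; 0 0 1]

T = [6 0 36; -3 -3/2 -21/2; 0 0 1]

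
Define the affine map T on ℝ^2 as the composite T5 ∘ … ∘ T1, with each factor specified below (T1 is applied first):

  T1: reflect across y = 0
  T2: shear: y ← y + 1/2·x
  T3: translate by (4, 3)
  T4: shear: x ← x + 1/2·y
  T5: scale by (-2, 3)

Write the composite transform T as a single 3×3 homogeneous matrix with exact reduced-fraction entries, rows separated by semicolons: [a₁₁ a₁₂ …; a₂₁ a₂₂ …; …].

T = [-5/2 1 -11; 3/2 -3 9; 0 0 1]

T1 = [1 0 0; 0 -1 0; 0 0 1]
T2·T1 = [1 0 0; 1/2 -1 0; 0 0 1]
T3·…·T1 = [1 0 4; 1/2 -1 3; 0 0 1]
T4·…·T1 = [5/4 -1/2 11/2; 1/2 -1 3; 0 0 1]
T5·…·T1 = [-5/2 1 -11; 3/2 -3 9; 0 0 1]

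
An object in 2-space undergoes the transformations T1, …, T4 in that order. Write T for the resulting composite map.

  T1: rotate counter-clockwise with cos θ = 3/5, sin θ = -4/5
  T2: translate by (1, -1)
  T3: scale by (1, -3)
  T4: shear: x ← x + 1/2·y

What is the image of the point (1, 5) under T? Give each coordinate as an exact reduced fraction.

T1 rotate counter-clockwise with cos θ = 3/5, sin θ = -4/5: (1, 5) → (23/5, 11/5)
T2 translate by (1, -1): (23/5, 11/5) → (28/5, 6/5)
T3 scale by (1, -3): (28/5, 6/5) → (28/5, -18/5)
T4 shear: x ← x + 1/2·y: (28/5, -18/5) → (19/5, -18/5)

T(p) = (19/5, -18/5)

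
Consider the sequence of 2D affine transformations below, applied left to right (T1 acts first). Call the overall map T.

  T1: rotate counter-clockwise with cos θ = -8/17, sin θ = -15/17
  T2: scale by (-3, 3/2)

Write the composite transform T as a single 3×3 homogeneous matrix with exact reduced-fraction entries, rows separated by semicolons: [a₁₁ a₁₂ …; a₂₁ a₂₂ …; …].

T = [24/17 -45/17 0; -45/34 -12/17 0; 0 0 1]

T1 = [-8/17 15/17 0; -15/17 -8/17 0; 0 0 1]
T2·T1 = [24/17 -45/17 0; -45/34 -12/17 0; 0 0 1]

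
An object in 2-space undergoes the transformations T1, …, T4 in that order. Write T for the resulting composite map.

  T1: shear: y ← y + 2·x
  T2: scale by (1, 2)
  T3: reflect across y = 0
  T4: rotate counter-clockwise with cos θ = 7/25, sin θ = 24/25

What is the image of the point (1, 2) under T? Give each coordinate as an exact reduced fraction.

T1 shear: y ← y + 2·x: (1, 2) → (1, 4)
T2 scale by (1, 2): (1, 4) → (1, 8)
T3 reflect across y = 0: (1, 8) → (1, -8)
T4 rotate counter-clockwise with cos θ = 7/25, sin θ = 24/25: (1, -8) → (199/25, -32/25)

T(p) = (199/25, -32/25)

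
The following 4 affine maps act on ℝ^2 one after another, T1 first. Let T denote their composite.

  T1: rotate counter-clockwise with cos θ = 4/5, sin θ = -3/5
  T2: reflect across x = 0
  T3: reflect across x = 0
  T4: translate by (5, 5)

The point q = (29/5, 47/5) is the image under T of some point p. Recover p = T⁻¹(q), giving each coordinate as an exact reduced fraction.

p = (-2, 4)

T1 = [4/5 3/5 0; -3/5 4/5 0; 0 0 1]
T2·T1 = [-4/5 -3/5 0; -3/5 4/5 0; 0 0 1]
T3·…·T1 = [4/5 3/5 0; -3/5 4/5 0; 0 0 1]
T4·…·T1 = [4/5 3/5 5; -3/5 4/5 5; 0 0 1]
det M = 1; M⁻¹ = [4/5 -3/5 -1; 3/5 4/5 -7; 0 0 1]
M⁻¹ · (29/5, 47/5)ᵀ = (-2, 4)ᵀ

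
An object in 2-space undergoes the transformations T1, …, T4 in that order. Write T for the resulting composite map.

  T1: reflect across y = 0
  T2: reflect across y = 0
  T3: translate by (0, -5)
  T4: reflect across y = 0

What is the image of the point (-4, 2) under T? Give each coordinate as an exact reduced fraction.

T1 reflect across y = 0: (-4, 2) → (-4, -2)
T2 reflect across y = 0: (-4, -2) → (-4, 2)
T3 translate by (0, -5): (-4, 2) → (-4, -3)
T4 reflect across y = 0: (-4, -3) → (-4, 3)

T(p) = (-4, 3)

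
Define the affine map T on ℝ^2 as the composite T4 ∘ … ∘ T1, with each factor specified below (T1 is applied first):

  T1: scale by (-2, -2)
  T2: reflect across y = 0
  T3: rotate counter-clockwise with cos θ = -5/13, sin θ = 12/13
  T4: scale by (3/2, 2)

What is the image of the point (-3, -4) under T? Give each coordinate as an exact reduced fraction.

T(p) = (99/13, 224/13)

T1 scale by (-2, -2): (-3, -4) → (6, 8)
T2 reflect across y = 0: (6, 8) → (6, -8)
T3 rotate counter-clockwise with cos θ = -5/13, sin θ = 12/13: (6, -8) → (66/13, 112/13)
T4 scale by (3/2, 2): (66/13, 112/13) → (99/13, 224/13)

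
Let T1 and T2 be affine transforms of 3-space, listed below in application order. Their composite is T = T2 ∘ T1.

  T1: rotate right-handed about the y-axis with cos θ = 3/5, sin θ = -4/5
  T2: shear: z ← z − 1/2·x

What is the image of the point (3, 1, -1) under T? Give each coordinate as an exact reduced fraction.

T(p) = (13/5, 1, 1/2)

T1 rotate right-handed about the y-axis with cos θ = 3/5, sin θ = -4/5: (3, 1, -1) → (13/5, 1, 9/5)
T2 shear: z ← z − 1/2·x: (13/5, 1, 9/5) → (13/5, 1, 1/2)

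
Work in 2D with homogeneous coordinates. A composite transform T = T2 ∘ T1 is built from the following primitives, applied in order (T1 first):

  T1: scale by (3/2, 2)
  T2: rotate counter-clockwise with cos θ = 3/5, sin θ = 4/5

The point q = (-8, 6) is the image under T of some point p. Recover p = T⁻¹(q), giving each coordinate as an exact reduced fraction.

p = (0, 5)

T1 = [3/2 0 0; 0 2 0; 0 0 1]
T2·T1 = [9/10 -8/5 0; 6/5 6/5 0; 0 0 1]
det M = 3; M⁻¹ = [2/5 8/15 0; -2/5 3/10 0; 0 0 1]
M⁻¹ · (-8, 6)ᵀ = (0, 5)ᵀ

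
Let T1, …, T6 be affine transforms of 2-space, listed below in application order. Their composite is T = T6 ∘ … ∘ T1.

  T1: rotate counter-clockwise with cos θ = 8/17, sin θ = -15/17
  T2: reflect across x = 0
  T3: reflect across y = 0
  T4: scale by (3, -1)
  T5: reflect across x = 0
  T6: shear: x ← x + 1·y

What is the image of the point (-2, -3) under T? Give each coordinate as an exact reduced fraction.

T1 rotate counter-clockwise with cos θ = 8/17, sin θ = -15/17: (-2, -3) → (-61/17, 6/17)
T2 reflect across x = 0: (-61/17, 6/17) → (61/17, 6/17)
T3 reflect across y = 0: (61/17, 6/17) → (61/17, -6/17)
T4 scale by (3, -1): (61/17, -6/17) → (183/17, 6/17)
T5 reflect across x = 0: (183/17, 6/17) → (-183/17, 6/17)
T6 shear: x ← x + 1·y: (-183/17, 6/17) → (-177/17, 6/17)

T(p) = (-177/17, 6/17)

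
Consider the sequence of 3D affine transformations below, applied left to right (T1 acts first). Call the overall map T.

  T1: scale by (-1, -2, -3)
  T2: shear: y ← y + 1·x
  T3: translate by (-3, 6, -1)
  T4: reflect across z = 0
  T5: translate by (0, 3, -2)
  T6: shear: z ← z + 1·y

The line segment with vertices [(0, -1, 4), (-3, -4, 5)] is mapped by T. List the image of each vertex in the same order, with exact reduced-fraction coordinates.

T1 scale by (-1, -2, -3): (0, -1, 4) → (0, 2, -12); (-3, -4, 5) → (3, 8, -15)
T2 shear: y ← y + 1·x: (0, 2, -12) → (0, 2, -12); (3, 8, -15) → (3, 11, -15)
T3 translate by (-3, 6, -1): (0, 2, -12) → (-3, 8, -13); (3, 11, -15) → (0, 17, -16)
T4 reflect across z = 0: (-3, 8, -13) → (-3, 8, 13); (0, 17, -16) → (0, 17, 16)
T5 translate by (0, 3, -2): (-3, 8, 13) → (-3, 11, 11); (0, 17, 16) → (0, 20, 14)
T6 shear: z ← z + 1·y: (-3, 11, 11) → (-3, 11, 22); (0, 20, 14) → (0, 20, 34)

image vertices: (-3, 11, 22), (0, 20, 34)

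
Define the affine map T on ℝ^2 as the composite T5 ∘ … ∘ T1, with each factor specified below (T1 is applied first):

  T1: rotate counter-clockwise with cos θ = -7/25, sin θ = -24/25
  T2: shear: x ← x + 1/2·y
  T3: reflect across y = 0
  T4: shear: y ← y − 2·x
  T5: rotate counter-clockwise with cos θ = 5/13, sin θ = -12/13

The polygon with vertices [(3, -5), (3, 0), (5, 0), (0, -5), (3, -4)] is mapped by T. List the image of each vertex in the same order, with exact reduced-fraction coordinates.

image vertices: (6949/650, 3694/325), (1947/325, 1614/325), (649/65, 538/65), (47/10, 32/5), (3169/325, 3278/325)

T1 rotate counter-clockwise with cos θ = -7/25, sin θ = -24/25: (3, -5) → (-141/25, -37/25); (3, 0) → (-21/25, -72/25); (5, 0) → (-7/5, -24/5); (0, -5) → (-24/5, 7/5); (3, -4) → (-117/25, -44/25)
T2 shear: x ← x + 1/2·y: (-141/25, -37/25) → (-319/50, -37/25); (-21/25, -72/25) → (-57/25, -72/25); (-7/5, -24/5) → (-19/5, -24/5); (-24/5, 7/5) → (-41/10, 7/5); (-117/25, -44/25) → (-139/25, -44/25)
T3 reflect across y = 0: (-319/50, -37/25) → (-319/50, 37/25); (-57/25, -72/25) → (-57/25, 72/25); (-19/5, -24/5) → (-19/5, 24/5); (-41/10, 7/5) → (-41/10, -7/5); (-139/25, -44/25) → (-139/25, 44/25)
T4 shear: y ← y − 2·x: (-319/50, 37/25) → (-319/50, 356/25); (-57/25, 72/25) → (-57/25, 186/25); (-19/5, 24/5) → (-19/5, 62/5); (-41/10, -7/5) → (-41/10, 34/5); (-139/25, 44/25) → (-139/25, 322/25)
T5 rotate counter-clockwise with cos θ = 5/13, sin θ = -12/13: (-319/50, 356/25) → (6949/650, 3694/325); (-57/25, 186/25) → (1947/325, 1614/325); (-19/5, 62/5) → (649/65, 538/65); (-41/10, 34/5) → (47/10, 32/5); (-139/25, 322/25) → (3169/325, 3278/325)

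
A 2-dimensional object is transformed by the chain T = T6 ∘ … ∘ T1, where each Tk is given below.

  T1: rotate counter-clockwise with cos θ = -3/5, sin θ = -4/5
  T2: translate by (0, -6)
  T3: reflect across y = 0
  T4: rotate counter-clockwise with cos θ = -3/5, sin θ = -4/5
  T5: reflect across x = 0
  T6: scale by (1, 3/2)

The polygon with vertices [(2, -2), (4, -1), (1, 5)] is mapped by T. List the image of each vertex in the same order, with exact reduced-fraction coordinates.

image vertices: (-34/5, -12/5), (-44/5, -39/10), (-29/5, -129/10)

T1 rotate counter-clockwise with cos θ = -3/5, sin θ = -4/5: (2, -2) → (-14/5, -2/5); (4, -1) → (-16/5, -13/5); (1, 5) → (17/5, -19/5)
T2 translate by (0, -6): (-14/5, -2/5) → (-14/5, -32/5); (-16/5, -13/5) → (-16/5, -43/5); (17/5, -19/5) → (17/5, -49/5)
T3 reflect across y = 0: (-14/5, -32/5) → (-14/5, 32/5); (-16/5, -43/5) → (-16/5, 43/5); (17/5, -49/5) → (17/5, 49/5)
T4 rotate counter-clockwise with cos θ = -3/5, sin θ = -4/5: (-14/5, 32/5) → (34/5, -8/5); (-16/5, 43/5) → (44/5, -13/5); (17/5, 49/5) → (29/5, -43/5)
T5 reflect across x = 0: (34/5, -8/5) → (-34/5, -8/5); (44/5, -13/5) → (-44/5, -13/5); (29/5, -43/5) → (-29/5, -43/5)
T6 scale by (1, 3/2): (-34/5, -8/5) → (-34/5, -12/5); (-44/5, -13/5) → (-44/5, -39/10); (-29/5, -43/5) → (-29/5, -129/10)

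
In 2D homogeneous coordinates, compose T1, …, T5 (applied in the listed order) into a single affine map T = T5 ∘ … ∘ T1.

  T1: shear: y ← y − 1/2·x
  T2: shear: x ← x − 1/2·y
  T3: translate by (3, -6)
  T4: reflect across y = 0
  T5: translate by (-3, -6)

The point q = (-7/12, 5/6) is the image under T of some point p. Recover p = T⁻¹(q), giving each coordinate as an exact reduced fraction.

p = (-1, -4/3)

T1 = [1 0 0; -1/2 1 0; 0 0 1]
T2·T1 = [5/4 -1/2 0; -1/2 1 0; 0 0 1]
T3·…·T1 = [5/4 -1/2 3; -1/2 1 -6; 0 0 1]
T4·…·T1 = [5/4 -1/2 3; 1/2 -1 6; 0 0 1]
T5·…·T1 = [5/4 -1/2 0; 1/2 -1 0; 0 0 1]
det M = -1; M⁻¹ = [1 -1/2 0; 1/2 -5/4 0; 0 0 1]
M⁻¹ · (-7/12, 5/6)ᵀ = (-1, -4/3)ᵀ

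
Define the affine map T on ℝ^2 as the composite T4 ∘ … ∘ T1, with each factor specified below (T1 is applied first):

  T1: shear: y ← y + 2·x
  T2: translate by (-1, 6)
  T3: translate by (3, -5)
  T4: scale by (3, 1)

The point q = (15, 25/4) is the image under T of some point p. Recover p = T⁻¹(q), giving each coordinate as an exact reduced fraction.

p = (3, -3/4)

T1 = [1 0 0; 2 1 0; 0 0 1]
T2·T1 = [1 0 -1; 2 1 6; 0 0 1]
T3·…·T1 = [1 0 2; 2 1 1; 0 0 1]
T4·…·T1 = [3 0 6; 2 1 1; 0 0 1]
det M = 3; M⁻¹ = [1/3 0 -2; -2/3 1 3; 0 0 1]
M⁻¹ · (15, 25/4)ᵀ = (3, -3/4)ᵀ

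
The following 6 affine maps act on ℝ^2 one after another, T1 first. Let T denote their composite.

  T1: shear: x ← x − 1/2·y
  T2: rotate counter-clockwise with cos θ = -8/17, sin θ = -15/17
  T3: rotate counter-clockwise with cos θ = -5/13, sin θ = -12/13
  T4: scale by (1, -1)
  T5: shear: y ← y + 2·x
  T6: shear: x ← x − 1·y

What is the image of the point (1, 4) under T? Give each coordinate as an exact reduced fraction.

T1 shear: x ← x − 1/2·y: (1, 4) → (-1, 4)
T2 rotate counter-clockwise with cos θ = -8/17, sin θ = -15/17: (-1, 4) → (4, -1)
T3 rotate counter-clockwise with cos θ = -5/13, sin θ = -12/13: (4, -1) → (-32/13, -43/13)
T4 scale by (1, -1): (-32/13, -43/13) → (-32/13, 43/13)
T5 shear: y ← y + 2·x: (-32/13, 43/13) → (-32/13, -21/13)
T6 shear: x ← x − 1·y: (-32/13, -21/13) → (-11/13, -21/13)

T(p) = (-11/13, -21/13)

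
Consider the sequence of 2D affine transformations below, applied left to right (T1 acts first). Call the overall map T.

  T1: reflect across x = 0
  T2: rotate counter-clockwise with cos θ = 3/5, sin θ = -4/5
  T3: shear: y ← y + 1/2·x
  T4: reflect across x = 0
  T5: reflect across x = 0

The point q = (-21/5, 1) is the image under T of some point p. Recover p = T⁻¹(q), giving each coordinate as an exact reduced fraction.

T1 = [-1 0 0; 0 1 0; 0 0 1]
T2·T1 = [-3/5 4/5 0; 4/5 3/5 0; 0 0 1]
T3·…·T1 = [-3/5 4/5 0; 1/2 1 0; 0 0 1]
T4·…·T1 = [3/5 -4/5 0; 1/2 1 0; 0 0 1]
T5·…·T1 = [-3/5 4/5 0; 1/2 1 0; 0 0 1]
det M = -1; M⁻¹ = [-1 4/5 0; 1/2 3/5 0; 0 0 1]
M⁻¹ · (-21/5, 1)ᵀ = (5, -3/2)ᵀ

p = (5, -3/2)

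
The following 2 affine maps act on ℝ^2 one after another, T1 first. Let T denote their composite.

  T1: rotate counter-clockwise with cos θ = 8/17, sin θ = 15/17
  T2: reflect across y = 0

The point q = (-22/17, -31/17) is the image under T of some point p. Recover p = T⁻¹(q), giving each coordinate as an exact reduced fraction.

T1 = [8/17 -15/17 0; 15/17 8/17 0; 0 0 1]
T2·T1 = [8/17 -15/17 0; -15/17 -8/17 0; 0 0 1]
det M = -1; M⁻¹ = [8/17 -15/17 0; -15/17 -8/17 0; 0 0 1]
M⁻¹ · (-22/17, -31/17)ᵀ = (1, 2)ᵀ

p = (1, 2)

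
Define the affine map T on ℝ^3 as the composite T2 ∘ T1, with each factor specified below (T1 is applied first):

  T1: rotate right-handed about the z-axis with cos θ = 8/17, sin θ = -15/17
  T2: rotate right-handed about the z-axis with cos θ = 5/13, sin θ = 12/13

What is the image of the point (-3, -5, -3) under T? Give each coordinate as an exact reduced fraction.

T1 rotate right-handed about the z-axis with cos θ = 8/17, sin θ = -15/17: (-3, -5, -3) → (-99/17, 5/17, -3)
T2 rotate right-handed about the z-axis with cos θ = 5/13, sin θ = 12/13: (-99/17, 5/17, -3) → (-555/221, -1163/221, -3)

T(p) = (-555/221, -1163/221, -3)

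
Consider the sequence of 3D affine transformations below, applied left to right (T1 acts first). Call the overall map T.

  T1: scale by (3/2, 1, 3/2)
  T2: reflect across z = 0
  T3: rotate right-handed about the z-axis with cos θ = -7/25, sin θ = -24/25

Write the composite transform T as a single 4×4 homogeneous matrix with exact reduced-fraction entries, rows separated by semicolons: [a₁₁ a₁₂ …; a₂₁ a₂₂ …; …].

T = [-21/50 24/25 0 0; -36/25 -7/25 0 0; 0 0 -3/2 0; 0 0 0 1]

T1 = [3/2 0 0 0; 0 1 0 0; 0 0 3/2 0; 0 0 0 1]
T2·T1 = [3/2 0 0 0; 0 1 0 0; 0 0 -3/2 0; 0 0 0 1]
T3·…·T1 = [-21/50 24/25 0 0; -36/25 -7/25 0 0; 0 0 -3/2 0; 0 0 0 1]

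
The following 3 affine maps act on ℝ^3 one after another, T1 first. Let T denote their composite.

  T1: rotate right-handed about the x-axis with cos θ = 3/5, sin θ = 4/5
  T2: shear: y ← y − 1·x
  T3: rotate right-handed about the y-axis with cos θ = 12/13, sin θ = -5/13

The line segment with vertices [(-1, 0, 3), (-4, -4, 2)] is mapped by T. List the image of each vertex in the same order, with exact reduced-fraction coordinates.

image vertices: (-21/13, -7/5, 83/65), (-38/13, 0, -44/13)

T1 rotate right-handed about the x-axis with cos θ = 3/5, sin θ = 4/5: (-1, 0, 3) → (-1, -12/5, 9/5); (-4, -4, 2) → (-4, -4, -2)
T2 shear: y ← y − 1·x: (-1, -12/5, 9/5) → (-1, -7/5, 9/5); (-4, -4, -2) → (-4, 0, -2)
T3 rotate right-handed about the y-axis with cos θ = 12/13, sin θ = -5/13: (-1, -7/5, 9/5) → (-21/13, -7/5, 83/65); (-4, 0, -2) → (-38/13, 0, -44/13)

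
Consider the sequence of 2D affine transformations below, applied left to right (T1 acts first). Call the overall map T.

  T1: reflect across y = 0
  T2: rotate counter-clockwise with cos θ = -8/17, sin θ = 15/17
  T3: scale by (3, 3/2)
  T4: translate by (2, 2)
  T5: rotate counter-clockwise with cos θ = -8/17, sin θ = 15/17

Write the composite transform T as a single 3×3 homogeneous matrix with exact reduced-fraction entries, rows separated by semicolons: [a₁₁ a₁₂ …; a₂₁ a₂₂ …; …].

T = [-291/578 -540/289 -46/17; -540/289 579/289 14/17; 0 0 1]

T1 = [1 0 0; 0 -1 0; 0 0 1]
T2·T1 = [-8/17 15/17 0; 15/17 8/17 0; 0 0 1]
T3·…·T1 = [-24/17 45/17 0; 45/34 12/17 0; 0 0 1]
T4·…·T1 = [-24/17 45/17 2; 45/34 12/17 2; 0 0 1]
T5·…·T1 = [-291/578 -540/289 -46/17; -540/289 579/289 14/17; 0 0 1]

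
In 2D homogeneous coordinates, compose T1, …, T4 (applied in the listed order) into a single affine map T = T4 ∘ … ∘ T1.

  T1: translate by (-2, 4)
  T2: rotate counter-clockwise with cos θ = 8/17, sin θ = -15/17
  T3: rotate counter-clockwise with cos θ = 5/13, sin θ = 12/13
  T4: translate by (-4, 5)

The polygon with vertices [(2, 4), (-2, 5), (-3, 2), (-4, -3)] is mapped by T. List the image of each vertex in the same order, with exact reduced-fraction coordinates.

T1 translate by (-2, 4): (2, 4) → (0, 8); (-2, 5) → (-4, 9); (-3, 2) → (-5, 6); (-4, -3) → (-6, 1)
T2 rotate counter-clockwise with cos θ = 8/17, sin θ = -15/17: (0, 8) → (120/17, 64/17); (-4, 9) → (103/17, 132/17); (-5, 6) → (50/17, 123/17); (-6, 1) → (-33/17, 98/17)
T3 rotate counter-clockwise with cos θ = 5/13, sin θ = 12/13: (120/17, 64/17) → (-168/221, 1760/221); (103/17, 132/17) → (-1069/221, 1896/221); (50/17, 123/17) → (-1226/221, 1215/221); (-33/17, 98/17) → (-1341/221, 94/221)
T4 translate by (-4, 5): (-168/221, 1760/221) → (-1052/221, 2865/221); (-1069/221, 1896/221) → (-1953/221, 3001/221); (-1226/221, 1215/221) → (-2110/221, 2320/221); (-1341/221, 94/221) → (-2225/221, 1199/221)

image vertices: (-1052/221, 2865/221), (-1953/221, 3001/221), (-2110/221, 2320/221), (-2225/221, 1199/221)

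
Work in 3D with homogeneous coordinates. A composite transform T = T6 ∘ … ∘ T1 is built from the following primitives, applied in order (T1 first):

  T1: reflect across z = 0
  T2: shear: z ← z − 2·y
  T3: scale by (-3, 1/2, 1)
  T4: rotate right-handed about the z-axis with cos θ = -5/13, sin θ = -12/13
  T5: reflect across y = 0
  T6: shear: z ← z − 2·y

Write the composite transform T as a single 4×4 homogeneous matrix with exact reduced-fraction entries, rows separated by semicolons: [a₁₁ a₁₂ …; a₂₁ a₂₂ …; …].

T1 = [1 0 0 0; 0 1 0 0; 0 0 -1 0; 0 0 0 1]
T2·T1 = [1 0 0 0; 0 1 0 0; 0 -2 -1 0; 0 0 0 1]
T3·…·T1 = [-3 0 0 0; 0 1/2 0 0; 0 -2 -1 0; 0 0 0 1]
T4·…·T1 = [15/13 6/13 0 0; 36/13 -5/26 0 0; 0 -2 -1 0; 0 0 0 1]
T5·…·T1 = [15/13 6/13 0 0; -36/13 5/26 0 0; 0 -2 -1 0; 0 0 0 1]
T6·…·T1 = [15/13 6/13 0 0; -36/13 5/26 0 0; 72/13 -31/13 -1 0; 0 0 0 1]

T = [15/13 6/13 0 0; -36/13 5/26 0 0; 72/13 -31/13 -1 0; 0 0 0 1]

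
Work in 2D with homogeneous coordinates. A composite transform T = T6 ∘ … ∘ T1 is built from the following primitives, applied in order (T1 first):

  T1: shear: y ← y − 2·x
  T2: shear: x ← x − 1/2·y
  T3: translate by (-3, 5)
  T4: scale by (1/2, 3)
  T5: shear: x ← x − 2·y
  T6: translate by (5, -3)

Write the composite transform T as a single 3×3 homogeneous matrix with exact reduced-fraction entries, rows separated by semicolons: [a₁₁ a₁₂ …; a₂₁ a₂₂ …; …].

T = [13 -25/4 -53/2; -6 3 12; 0 0 1]

T1 = [1 0 0; -2 1 0; 0 0 1]
T2·T1 = [2 -1/2 0; -2 1 0; 0 0 1]
T3·…·T1 = [2 -1/2 -3; -2 1 5; 0 0 1]
T4·…·T1 = [1 -1/4 -3/2; -6 3 15; 0 0 1]
T5·…·T1 = [13 -25/4 -63/2; -6 3 15; 0 0 1]
T6·…·T1 = [13 -25/4 -53/2; -6 3 12; 0 0 1]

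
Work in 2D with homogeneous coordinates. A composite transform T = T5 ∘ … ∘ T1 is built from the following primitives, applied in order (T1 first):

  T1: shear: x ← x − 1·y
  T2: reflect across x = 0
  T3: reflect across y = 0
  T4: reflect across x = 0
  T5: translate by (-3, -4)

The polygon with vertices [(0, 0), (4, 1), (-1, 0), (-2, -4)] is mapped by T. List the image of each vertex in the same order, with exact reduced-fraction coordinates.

image vertices: (-3, -4), (0, -5), (-4, -4), (-1, 0)

T1 shear: x ← x − 1·y: (0, 0) → (0, 0); (4, 1) → (3, 1); (-1, 0) → (-1, 0); (-2, -4) → (2, -4)
T2 reflect across x = 0: (0, 0) → (0, 0); (3, 1) → (-3, 1); (-1, 0) → (1, 0); (2, -4) → (-2, -4)
T3 reflect across y = 0: (0, 0) → (0, 0); (-3, 1) → (-3, -1); (1, 0) → (1, 0); (-2, -4) → (-2, 4)
T4 reflect across x = 0: (0, 0) → (0, 0); (-3, -1) → (3, -1); (1, 0) → (-1, 0); (-2, 4) → (2, 4)
T5 translate by (-3, -4): (0, 0) → (-3, -4); (3, -1) → (0, -5); (-1, 0) → (-4, -4); (2, 4) → (-1, 0)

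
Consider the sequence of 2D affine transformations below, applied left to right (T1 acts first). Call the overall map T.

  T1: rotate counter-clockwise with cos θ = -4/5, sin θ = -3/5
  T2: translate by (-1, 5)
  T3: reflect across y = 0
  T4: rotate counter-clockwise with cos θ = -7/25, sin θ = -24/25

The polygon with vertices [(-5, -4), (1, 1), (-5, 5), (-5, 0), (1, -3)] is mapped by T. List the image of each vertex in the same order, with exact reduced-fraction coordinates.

image vertices: (-273/25, 64/25), (-78/25, 54/25), (-138/25, -116/25), (-213/25, -16/25), (-138/25, 134/25)

T1 rotate counter-clockwise with cos θ = -4/5, sin θ = -3/5: (-5, -4) → (8/5, 31/5); (1, 1) → (-1/5, -7/5); (-5, 5) → (7, -1); (-5, 0) → (4, 3); (1, -3) → (-13/5, 9/5)
T2 translate by (-1, 5): (8/5, 31/5) → (3/5, 56/5); (-1/5, -7/5) → (-6/5, 18/5); (7, -1) → (6, 4); (4, 3) → (3, 8); (-13/5, 9/5) → (-18/5, 34/5)
T3 reflect across y = 0: (3/5, 56/5) → (3/5, -56/5); (-6/5, 18/5) → (-6/5, -18/5); (6, 4) → (6, -4); (3, 8) → (3, -8); (-18/5, 34/5) → (-18/5, -34/5)
T4 rotate counter-clockwise with cos θ = -7/25, sin θ = -24/25: (3/5, -56/5) → (-273/25, 64/25); (-6/5, -18/5) → (-78/25, 54/25); (6, -4) → (-138/25, -116/25); (3, -8) → (-213/25, -16/25); (-18/5, -34/5) → (-138/25, 134/25)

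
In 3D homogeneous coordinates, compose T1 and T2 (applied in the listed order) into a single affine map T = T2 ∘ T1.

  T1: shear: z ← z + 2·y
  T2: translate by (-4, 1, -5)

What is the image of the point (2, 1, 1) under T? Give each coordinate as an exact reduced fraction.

T(p) = (-2, 2, -2)

T1 shear: z ← z + 2·y: (2, 1, 1) → (2, 1, 3)
T2 translate by (-4, 1, -5): (2, 1, 3) → (-2, 2, -2)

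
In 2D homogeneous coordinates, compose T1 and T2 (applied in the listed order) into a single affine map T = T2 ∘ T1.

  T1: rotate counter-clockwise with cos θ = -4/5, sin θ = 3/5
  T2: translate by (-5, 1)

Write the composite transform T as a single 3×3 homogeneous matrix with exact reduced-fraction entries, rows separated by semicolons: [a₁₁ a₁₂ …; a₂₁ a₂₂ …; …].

T = [-4/5 -3/5 -5; 3/5 -4/5 1; 0 0 1]

T1 = [-4/5 -3/5 0; 3/5 -4/5 0; 0 0 1]
T2·T1 = [-4/5 -3/5 -5; 3/5 -4/5 1; 0 0 1]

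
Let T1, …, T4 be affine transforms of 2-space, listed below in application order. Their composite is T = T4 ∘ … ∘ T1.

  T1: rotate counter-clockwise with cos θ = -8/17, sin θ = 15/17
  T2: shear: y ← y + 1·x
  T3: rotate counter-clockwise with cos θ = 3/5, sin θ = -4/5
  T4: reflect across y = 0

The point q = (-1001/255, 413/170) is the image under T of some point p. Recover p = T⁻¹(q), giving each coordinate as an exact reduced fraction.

p = (-7/2, 7/3)

T1 = [-8/17 -15/17 0; 15/17 -8/17 0; 0 0 1]
T2·T1 = [-8/17 -15/17 0; 7/17 -23/17 0; 0 0 1]
T3·…·T1 = [4/85 -137/85 0; 53/85 -9/85 0; 0 0 1]
T4·…·T1 = [4/85 -137/85 0; -53/85 9/85 0; 0 0 1]
det M = -1; M⁻¹ = [-9/85 -137/85 0; -53/85 -4/85 0; 0 0 1]
M⁻¹ · (-1001/255, 413/170)ᵀ = (-7/2, 7/3)ᵀ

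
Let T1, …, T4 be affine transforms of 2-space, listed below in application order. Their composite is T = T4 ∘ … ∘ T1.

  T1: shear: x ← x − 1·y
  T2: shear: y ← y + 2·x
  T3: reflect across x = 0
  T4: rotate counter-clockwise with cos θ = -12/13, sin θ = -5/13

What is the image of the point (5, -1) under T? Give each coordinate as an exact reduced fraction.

T1 shear: x ← x − 1·y: (5, -1) → (6, -1)
T2 shear: y ← y + 2·x: (6, -1) → (6, 11)
T3 reflect across x = 0: (6, 11) → (-6, 11)
T4 rotate counter-clockwise with cos θ = -12/13, sin θ = -5/13: (-6, 11) → (127/13, -102/13)

T(p) = (127/13, -102/13)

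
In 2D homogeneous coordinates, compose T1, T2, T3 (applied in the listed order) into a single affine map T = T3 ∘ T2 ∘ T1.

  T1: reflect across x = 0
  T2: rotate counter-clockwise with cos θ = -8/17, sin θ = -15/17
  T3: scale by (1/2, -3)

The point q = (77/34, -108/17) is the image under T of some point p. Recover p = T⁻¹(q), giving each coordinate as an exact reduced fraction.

p = (4, 3)

T1 = [-1 0 0; 0 1 0; 0 0 1]
T2·T1 = [8/17 15/17 0; 15/17 -8/17 0; 0 0 1]
T3·…·T1 = [4/17 15/34 0; -45/17 24/17 0; 0 0 1]
det M = 3/2; M⁻¹ = [16/17 -5/17 0; 30/17 8/51 0; 0 0 1]
M⁻¹ · (77/34, -108/17)ᵀ = (4, 3)ᵀ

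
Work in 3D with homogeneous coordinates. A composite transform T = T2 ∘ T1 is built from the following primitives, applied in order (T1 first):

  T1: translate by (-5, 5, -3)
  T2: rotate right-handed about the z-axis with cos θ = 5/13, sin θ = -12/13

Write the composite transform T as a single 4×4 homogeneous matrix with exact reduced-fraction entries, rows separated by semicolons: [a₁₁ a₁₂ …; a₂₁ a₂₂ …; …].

T = [5/13 12/13 0 35/13; -12/13 5/13 0 85/13; 0 0 1 -3; 0 0 0 1]

T1 = [1 0 0 -5; 0 1 0 5; 0 0 1 -3; 0 0 0 1]
T2·T1 = [5/13 12/13 0 35/13; -12/13 5/13 0 85/13; 0 0 1 -3; 0 0 0 1]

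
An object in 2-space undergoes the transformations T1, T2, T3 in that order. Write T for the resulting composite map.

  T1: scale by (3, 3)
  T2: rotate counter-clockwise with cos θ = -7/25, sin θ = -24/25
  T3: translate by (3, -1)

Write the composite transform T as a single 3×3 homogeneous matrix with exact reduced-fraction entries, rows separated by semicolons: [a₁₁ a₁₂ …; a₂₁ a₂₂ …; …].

T = [-21/25 72/25 3; -72/25 -21/25 -1; 0 0 1]

T1 = [3 0 0; 0 3 0; 0 0 1]
T2·T1 = [-21/25 72/25 0; -72/25 -21/25 0; 0 0 1]
T3·…·T1 = [-21/25 72/25 3; -72/25 -21/25 -1; 0 0 1]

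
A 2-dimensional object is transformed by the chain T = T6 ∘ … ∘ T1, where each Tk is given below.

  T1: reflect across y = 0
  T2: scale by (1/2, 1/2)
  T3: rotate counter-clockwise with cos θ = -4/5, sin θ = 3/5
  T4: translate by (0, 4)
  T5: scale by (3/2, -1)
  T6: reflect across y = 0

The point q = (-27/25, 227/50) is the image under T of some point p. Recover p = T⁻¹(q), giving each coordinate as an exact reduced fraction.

p = (9/5, 0)

T1 = [1 0 0; 0 -1 0; 0 0 1]
T2·T1 = [1/2 0 0; 0 -1/2 0; 0 0 1]
T3·…·T1 = [-2/5 3/10 0; 3/10 2/5 0; 0 0 1]
T4·…·T1 = [-2/5 3/10 0; 3/10 2/5 4; 0 0 1]
T5·…·T1 = [-3/5 9/20 0; -3/10 -2/5 -4; 0 0 1]
T6·…·T1 = [-3/5 9/20 0; 3/10 2/5 4; 0 0 1]
det M = -3/8; M⁻¹ = [-16/15 6/5 -24/5; 4/5 8/5 -32/5; 0 0 1]
M⁻¹ · (-27/25, 227/50)ᵀ = (9/5, 0)ᵀ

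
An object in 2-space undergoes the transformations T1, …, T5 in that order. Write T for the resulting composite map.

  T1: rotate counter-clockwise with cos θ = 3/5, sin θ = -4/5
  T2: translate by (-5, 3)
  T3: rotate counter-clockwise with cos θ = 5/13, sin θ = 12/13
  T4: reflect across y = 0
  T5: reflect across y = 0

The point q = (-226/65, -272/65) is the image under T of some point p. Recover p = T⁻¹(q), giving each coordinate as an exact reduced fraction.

p = (1, -1)

T1 = [3/5 4/5 0; -4/5 3/5 0; 0 0 1]
T2·T1 = [3/5 4/5 -5; -4/5 3/5 3; 0 0 1]
T3·…·T1 = [63/65 -16/65 -61/13; 16/65 63/65 -45/13; 0 0 1]
T4·…·T1 = [63/65 -16/65 -61/13; -16/65 -63/65 45/13; 0 0 1]
T5·…·T1 = [63/65 -16/65 -61/13; 16/65 63/65 -45/13; 0 0 1]
det M = 1; M⁻¹ = [63/65 16/65 27/5; -16/65 63/65 11/5; 0 0 1]
M⁻¹ · (-226/65, -272/65)ᵀ = (1, -1)ᵀ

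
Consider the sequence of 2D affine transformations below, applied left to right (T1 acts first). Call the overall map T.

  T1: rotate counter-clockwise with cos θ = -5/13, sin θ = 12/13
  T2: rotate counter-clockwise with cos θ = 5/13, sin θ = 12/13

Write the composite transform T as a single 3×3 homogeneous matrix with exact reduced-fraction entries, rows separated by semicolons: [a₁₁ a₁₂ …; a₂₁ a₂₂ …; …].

T1 = [-5/13 -12/13 0; 12/13 -5/13 0; 0 0 1]
T2·T1 = [-1 0 0; 0 -1 0; 0 0 1]

T = [-1 0 0; 0 -1 0; 0 0 1]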